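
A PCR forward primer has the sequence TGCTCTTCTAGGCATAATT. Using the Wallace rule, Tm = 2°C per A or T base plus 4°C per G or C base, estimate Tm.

Scanning the sequence gives A=4, C=4, G=3, T=8.
A+T = 12, G+C = 7
Tm = 4·7 + 2·12 = 28 + 24 = 52°C

52°C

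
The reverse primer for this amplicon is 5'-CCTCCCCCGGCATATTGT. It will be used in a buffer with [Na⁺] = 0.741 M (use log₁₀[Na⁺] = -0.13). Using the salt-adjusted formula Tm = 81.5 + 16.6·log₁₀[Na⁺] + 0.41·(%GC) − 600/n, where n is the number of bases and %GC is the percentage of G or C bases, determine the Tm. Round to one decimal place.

Length n = 18. Scanning the sequence gives C=8, G=3, T=5, A=2.
G+C = 11, so %GC = 11/18 × 100 = 61.111%
Salt term: 16.6 × (-0.13) = -2.158
GC term: 0.41 × 61.111 = 25.056; length term: −600/18 = −33.333
Tm = 81.5 + (-2.158) + 25.056 − 33.333 = 71.065 → 71.1°C

71.1°C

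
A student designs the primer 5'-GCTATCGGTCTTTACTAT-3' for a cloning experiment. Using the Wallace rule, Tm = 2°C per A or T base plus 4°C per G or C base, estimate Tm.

50°C

Base counts: A=3, T=8, C=4, G=3
So N_AT = 11 and N_GC = 7.
Tm = 2×11 + 4×7 = 50°C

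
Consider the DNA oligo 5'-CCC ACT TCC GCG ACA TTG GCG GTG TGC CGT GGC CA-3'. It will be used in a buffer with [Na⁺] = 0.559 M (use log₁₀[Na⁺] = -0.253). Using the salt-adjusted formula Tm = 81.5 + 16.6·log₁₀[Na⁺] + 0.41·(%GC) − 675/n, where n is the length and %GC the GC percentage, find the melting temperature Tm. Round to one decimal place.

86.1°C

Length n = 35. Scanning the sequence gives T=7, C=13, A=4, G=11.
G+C = 24, so %GC = 24/35 × 100 = 68.571%
Salt term: 16.6 × (-0.253) = -4.2
GC term: 0.41 × 68.571 = 28.114; length term: −675/35 = −19.286
Tm = 81.5 + (-4.2) + 28.114 − 19.286 = 86.128 → 86.1°C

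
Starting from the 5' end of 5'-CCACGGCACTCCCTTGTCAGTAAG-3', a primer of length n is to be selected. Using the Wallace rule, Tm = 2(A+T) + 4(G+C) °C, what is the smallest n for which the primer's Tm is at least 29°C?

n = 9

First 8 bases: CCACGGCA → Tm = 28°C (< 29°C)
First 9 bases: CCACGGCAC → Tm = 32°C (≥ 29°C)
Each additional base adds 2°C (A/T) or 4°C (G/C), so Tm is non-decreasing in n; n = 9 is the first length to reach 29°C.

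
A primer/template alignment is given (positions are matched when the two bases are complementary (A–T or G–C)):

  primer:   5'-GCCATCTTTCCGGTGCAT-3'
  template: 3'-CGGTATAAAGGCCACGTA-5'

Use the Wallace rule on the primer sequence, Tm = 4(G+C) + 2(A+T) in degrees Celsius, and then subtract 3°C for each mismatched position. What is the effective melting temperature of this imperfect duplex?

Primer base counts: A=2, T=6, G=4, C=6 → A+T=8, G+C=10
Perfect-match Tm = 2(8) + 4(10) = 16 + 40 = 56°C
Mismatches (positions where the bases are not complementary): 1 (at position 6)
Effective Tm = 56 − 1×3 = 56 − 3 = 53°C

53°C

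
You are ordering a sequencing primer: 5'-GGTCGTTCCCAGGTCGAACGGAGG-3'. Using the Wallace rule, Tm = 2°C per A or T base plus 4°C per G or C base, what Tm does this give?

80°C

Scanning the sequence gives A=4, G=10, C=6, T=4.
A+T = 8, G+C = 16
Tm = 2×8 + 4×16 = 80°C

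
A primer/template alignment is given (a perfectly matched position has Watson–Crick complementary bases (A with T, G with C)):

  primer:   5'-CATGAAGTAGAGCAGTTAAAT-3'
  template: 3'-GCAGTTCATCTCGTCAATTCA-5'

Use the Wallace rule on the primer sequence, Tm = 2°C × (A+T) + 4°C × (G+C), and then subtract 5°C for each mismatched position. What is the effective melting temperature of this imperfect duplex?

41°C

Primer base counts: A=9, T=5, G=5, C=2 → A+T=14, G+C=7
Perfect-match Tm = 2(14) + 4(7) = 28 + 28 = 56°C
Mismatches (positions where the bases are not complementary): 3 (at positions 2, 4, 20)
Effective Tm = 56 − 3×5 = 56 − 15 = 41°C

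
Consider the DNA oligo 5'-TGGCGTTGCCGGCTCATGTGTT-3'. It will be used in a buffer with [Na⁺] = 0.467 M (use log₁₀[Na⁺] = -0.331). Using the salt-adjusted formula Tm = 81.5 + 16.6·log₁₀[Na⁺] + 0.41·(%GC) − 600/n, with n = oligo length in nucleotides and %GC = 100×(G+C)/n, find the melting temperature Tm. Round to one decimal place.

Length n = 22. Counting bases: A=1, G=8, T=8, C=5
G+C = 13, so %GC = 13/22 × 100 = 59.091%
Salt term: 16.6 × (-0.331) = -5.495
GC term: 0.41 × 59.091 = 24.227; length term: −600/22 = −27.273
Tm = 81.5 + (-5.495) + 24.227 − 27.273 = 72.959 → 73.0°C

73.0°C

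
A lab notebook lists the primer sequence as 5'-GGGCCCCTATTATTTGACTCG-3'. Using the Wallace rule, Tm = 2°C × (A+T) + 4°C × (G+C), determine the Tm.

Counting bases: C=6, A=3, G=5, T=7
A+T = 10, G+C = 11
Tm = 2(10) + 4(11) = 20 + 44 = 64°C

64°C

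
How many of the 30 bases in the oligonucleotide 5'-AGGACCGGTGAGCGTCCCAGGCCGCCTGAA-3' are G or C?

Scanning the sequence gives T=3, G=11, C=10, A=6.
G+C = 11 + 10 = 21

21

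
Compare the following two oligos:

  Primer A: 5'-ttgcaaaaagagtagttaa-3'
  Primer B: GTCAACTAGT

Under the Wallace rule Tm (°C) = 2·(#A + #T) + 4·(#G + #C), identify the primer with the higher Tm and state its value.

Primer A, 48°C

Primer A: A+T=14, G+C=5 → Tm = 2(14)+4(5) = 48°C
Primer B: A+T=6, G+C=4 → Tm = 2(6)+4(4) = 28°C
48°C vs 28°C → primer A is higher.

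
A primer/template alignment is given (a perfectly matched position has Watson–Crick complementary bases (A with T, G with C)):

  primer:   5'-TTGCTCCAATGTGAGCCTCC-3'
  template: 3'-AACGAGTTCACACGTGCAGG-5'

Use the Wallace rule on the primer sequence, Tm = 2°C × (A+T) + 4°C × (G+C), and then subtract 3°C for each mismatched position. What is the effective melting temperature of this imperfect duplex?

47°C

Primer base counts: A=3, T=6, G=4, C=7 → A+T=9, G+C=11
Perfect-match Tm = 2(9) + 4(11) = 18 + 44 = 62°C
Mismatches (positions where the bases are not complementary): 5 (at positions 7, 9, 14, 15, 17)
Effective Tm = 62 − 5×3 = 62 − 15 = 47°C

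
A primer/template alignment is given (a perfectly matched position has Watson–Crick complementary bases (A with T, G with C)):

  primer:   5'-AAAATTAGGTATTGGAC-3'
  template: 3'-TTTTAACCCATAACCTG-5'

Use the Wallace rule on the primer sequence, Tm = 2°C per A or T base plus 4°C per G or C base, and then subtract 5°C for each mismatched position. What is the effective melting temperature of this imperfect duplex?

Primer base counts: A=7, T=5, G=4, C=1 → A+T=12, G+C=5
Perfect-match Tm = 2(12) + 4(5) = 24 + 20 = 44°C
Mismatches (positions where the bases are not complementary): 1 (at position 7)
Effective Tm = 44 − 1×5 = 44 − 5 = 39°C

39°C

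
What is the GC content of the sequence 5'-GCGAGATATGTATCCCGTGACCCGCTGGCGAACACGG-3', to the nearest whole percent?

62%

Scanning the sequence gives T=6, G=12, A=8, C=11.
G+C = 12 + 11 = 23 out of 37 bases
%GC = 23/37 × 100 = 62.16% ≈ 62%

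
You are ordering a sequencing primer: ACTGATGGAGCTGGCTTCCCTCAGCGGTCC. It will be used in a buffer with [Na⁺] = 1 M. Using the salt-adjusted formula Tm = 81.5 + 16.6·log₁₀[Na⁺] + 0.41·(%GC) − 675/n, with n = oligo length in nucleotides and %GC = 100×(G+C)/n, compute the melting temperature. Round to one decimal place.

85.0°C

Length n = 30. Counting bases: G=9, T=7, C=10, A=4
G+C = 19, so %GC = 19/30 × 100 = 63.333%
Salt term: 16.6 × (0) = 0
GC term: 0.41 × 63.333 = 25.967; length term: −675/30 = −22.5
Tm = 81.5 + (0) + 25.967 − 22.5 = 84.967 → 85.0°C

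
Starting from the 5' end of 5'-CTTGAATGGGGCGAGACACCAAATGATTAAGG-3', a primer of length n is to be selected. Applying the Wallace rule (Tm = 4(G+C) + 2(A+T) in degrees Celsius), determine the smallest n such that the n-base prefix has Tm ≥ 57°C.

First 18 bases: CTTGAATGGGGCGAGACA → Tm = 56°C (< 57°C)
First 19 bases: CTTGAATGGGGCGAGACAC → Tm = 60°C (≥ 57°C)
Since every base adds ≥2°C, Tm only increases with n, so the threshold is first crossed at n = 19.

n = 19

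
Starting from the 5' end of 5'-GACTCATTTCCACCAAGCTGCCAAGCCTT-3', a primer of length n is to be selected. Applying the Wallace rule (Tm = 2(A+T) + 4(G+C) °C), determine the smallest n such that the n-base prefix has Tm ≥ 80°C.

First 25 bases: GACTCATTTCCACCAAGCTGCCAAG → Tm = 76°C (< 80°C)
First 26 bases: GACTCATTTCCACCAAGCTGCCAAGC → Tm = 80°C (≥ 80°C)
Since every base adds ≥2°C, Tm only increases with n, so the threshold is first crossed at n = 26.

n = 26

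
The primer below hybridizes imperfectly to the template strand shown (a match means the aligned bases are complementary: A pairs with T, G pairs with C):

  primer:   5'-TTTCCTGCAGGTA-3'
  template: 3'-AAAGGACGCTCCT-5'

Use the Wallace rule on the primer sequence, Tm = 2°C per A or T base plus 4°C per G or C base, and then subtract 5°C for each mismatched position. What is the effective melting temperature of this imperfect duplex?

Primer base counts: A=2, T=5, G=3, C=3 → A+T=7, G+C=6
Perfect-match Tm = 2(7) + 4(6) = 14 + 24 = 38°C
Mismatches (positions where the bases are not complementary): 3 (at positions 9, 10, 12)
Effective Tm = 38 − 3×5 = 38 − 15 = 23°C

23°C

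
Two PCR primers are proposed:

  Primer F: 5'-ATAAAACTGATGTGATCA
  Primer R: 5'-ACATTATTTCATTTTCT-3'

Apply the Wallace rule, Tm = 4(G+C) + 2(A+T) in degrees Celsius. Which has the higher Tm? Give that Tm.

Primer F, 46°C

Primer F: A+T=13, G+C=5 → Tm = 2(13)+4(5) = 46°C
Primer R: A+T=14, G+C=3 → Tm = 2(14)+4(3) = 40°C
46°C vs 40°C → primer F is higher.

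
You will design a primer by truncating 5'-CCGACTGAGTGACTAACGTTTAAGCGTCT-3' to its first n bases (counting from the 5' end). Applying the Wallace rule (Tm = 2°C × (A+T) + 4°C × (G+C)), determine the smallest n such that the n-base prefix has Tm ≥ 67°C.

First 23 bases: CCGACTGAGTGACTAACGTTTAA → Tm = 66°C (< 67°C)
First 24 bases: CCGACTGAGTGACTAACGTTTAAG → Tm = 70°C (≥ 67°C)
Each additional base adds 2°C (A/T) or 4°C (G/C), so Tm is non-decreasing in n; n = 24 is the first length to reach 67°C.

n = 24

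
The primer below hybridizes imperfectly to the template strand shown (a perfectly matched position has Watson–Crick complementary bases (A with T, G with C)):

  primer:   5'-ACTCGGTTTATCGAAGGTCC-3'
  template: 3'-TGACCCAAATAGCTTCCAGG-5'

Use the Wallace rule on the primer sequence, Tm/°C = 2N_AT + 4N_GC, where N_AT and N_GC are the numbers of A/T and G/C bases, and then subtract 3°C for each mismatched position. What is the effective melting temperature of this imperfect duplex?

Primer base counts: A=4, T=6, G=5, C=5 → A+T=10, G+C=10
Perfect-match Tm = 2(10) + 4(10) = 20 + 40 = 60°C
Mismatches (positions where the bases are not complementary): 1 (at position 4)
Effective Tm = 60 − 1×3 = 60 − 3 = 57°C

57°C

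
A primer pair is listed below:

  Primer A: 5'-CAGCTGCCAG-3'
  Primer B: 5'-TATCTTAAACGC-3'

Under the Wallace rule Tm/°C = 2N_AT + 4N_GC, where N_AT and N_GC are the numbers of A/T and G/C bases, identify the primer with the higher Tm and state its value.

Primer A: A+T=3, G+C=7 → Tm = 2(3)+4(7) = 34°C
Primer B: A+T=8, G+C=4 → Tm = 2(8)+4(4) = 32°C
34°C vs 32°C → primer A is higher.

Primer A, 34°C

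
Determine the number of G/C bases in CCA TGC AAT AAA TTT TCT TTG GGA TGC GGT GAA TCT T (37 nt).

14

Base counts: G=8, C=6, A=9, T=14
Total G or C: 8 + 6 = 14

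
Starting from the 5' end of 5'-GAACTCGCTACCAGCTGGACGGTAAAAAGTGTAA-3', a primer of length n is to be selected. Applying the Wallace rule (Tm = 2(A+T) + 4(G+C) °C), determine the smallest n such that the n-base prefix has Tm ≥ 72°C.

n = 22

First 21 bases: GAACTCGCTACCAGCTGGACG → Tm = 68°C (< 72°C)
First 22 bases: GAACTCGCTACCAGCTGGACGG → Tm = 72°C (≥ 72°C)
Since every base adds ≥2°C, Tm only increases with n, so the threshold is first crossed at n = 22.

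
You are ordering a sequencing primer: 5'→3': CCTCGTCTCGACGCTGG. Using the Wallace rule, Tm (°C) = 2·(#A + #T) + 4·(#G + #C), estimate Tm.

58°C

Counting bases: T=4, G=5, A=1, C=7
So N_AT = 5 and N_GC = 12.
Tm = 2(5) + 4(12) = 10 + 48 = 58°C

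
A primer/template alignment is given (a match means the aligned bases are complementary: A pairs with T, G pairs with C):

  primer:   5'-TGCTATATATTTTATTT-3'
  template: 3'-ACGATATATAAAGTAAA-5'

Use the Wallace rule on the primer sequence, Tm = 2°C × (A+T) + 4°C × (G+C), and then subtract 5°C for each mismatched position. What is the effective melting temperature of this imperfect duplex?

Primer base counts: A=4, T=11, G=1, C=1 → A+T=15, G+C=2
Perfect-match Tm = 2(15) + 4(2) = 30 + 8 = 38°C
Mismatches (positions where the bases are not complementary): 1 (at position 13)
Effective Tm = 38 − 1×5 = 38 − 5 = 33°C

33°C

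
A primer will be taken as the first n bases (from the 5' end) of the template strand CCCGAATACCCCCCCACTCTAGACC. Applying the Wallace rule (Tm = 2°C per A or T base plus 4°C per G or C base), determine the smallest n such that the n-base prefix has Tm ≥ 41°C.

n = 13

First 12 bases: CCCGAATACCCC → Tm = 40°C (< 41°C)
First 13 bases: CCCGAATACCCCC → Tm = 44°C (≥ 41°C)
Each additional base adds 2°C (A/T) or 4°C (G/C), so Tm is non-decreasing in n; n = 13 is the first length to reach 41°C.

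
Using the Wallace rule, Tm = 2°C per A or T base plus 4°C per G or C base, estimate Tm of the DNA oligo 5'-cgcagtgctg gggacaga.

60°C

A=4, C=4, G=8, T=2
So N_AT = 6 and N_GC = 12.
Tm = 4·12 + 2·6 = 48 + 12 = 60°C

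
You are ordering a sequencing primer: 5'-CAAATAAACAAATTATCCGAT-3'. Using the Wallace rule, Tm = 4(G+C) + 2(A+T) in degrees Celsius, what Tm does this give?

52°C

Scanning the sequence gives A=11, T=5, G=1, C=4.
A+T = 16, G+C = 5
Tm = 2(16) + 4(5) = 32 + 20 = 52°C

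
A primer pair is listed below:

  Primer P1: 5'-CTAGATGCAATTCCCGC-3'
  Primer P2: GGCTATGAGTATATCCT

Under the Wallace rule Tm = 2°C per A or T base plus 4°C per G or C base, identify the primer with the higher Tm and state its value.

Primer P1: A+T=8, G+C=9 → Tm = 2(8)+4(9) = 52°C
Primer P2: A+T=10, G+C=7 → Tm = 2(10)+4(7) = 48°C
52°C vs 48°C → primer P1 is higher.

Primer P1, 52°C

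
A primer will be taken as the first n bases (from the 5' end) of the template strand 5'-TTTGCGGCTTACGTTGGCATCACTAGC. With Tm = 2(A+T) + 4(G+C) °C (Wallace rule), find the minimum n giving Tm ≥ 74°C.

First 24 bases: TTTGCGGCTTACGTTGGCATCACT → Tm = 72°C (< 74°C)
First 25 bases: TTTGCGGCTTACGTTGGCATCACTA → Tm = 74°C (≥ 74°C)
Since every base adds ≥2°C, Tm only increases with n, so the threshold is first crossed at n = 25.

n = 25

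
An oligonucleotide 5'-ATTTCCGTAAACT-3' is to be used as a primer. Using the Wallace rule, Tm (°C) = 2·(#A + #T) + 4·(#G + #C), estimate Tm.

Base counts: A=4, T=5, G=1, C=3
A+T = 9, G+C = 4
Tm = 2(9) + 4(4) = 18 + 16 = 34°C

34°C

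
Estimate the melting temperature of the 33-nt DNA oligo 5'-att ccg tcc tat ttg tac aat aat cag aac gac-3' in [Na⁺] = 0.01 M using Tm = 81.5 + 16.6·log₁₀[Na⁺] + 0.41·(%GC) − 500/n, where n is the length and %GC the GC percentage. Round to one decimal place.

Length n = 33. C=8, G=4, T=10, A=11
G+C = 12, so %GC = 12/33 × 100 = 36.364%
Salt term: 16.6 × (-2) = -33.2
GC term: 0.41 × 36.364 = 14.909; length term: −500/33 = −15.152
Tm = 81.5 + (-33.2) + 14.909 − 15.152 = 48.057 → 48.1°C

48.1°C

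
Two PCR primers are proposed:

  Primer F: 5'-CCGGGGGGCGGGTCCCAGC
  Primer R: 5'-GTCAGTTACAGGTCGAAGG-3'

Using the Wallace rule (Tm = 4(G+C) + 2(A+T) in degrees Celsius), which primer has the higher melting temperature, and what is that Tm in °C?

Primer F: A+T=2, G+C=17 → Tm = 2(2)+4(17) = 72°C
Primer R: A+T=9, G+C=10 → Tm = 2(9)+4(10) = 58°C
72°C vs 58°C → primer F is higher.

Primer F, 72°C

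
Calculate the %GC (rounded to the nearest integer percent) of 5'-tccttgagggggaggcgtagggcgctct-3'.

68%

Scanning the sequence gives C=6, G=13, T=6, A=3.
G+C = 13 + 6 = 19 out of 28 bases
%GC = 19/28 × 100 = 67.86% ≈ 68%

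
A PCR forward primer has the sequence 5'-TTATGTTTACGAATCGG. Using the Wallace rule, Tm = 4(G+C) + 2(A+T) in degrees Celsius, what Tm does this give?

A=4, C=2, T=7, G=4
So N_AT = 11 and N_GC = 6.
Tm = 2×11 + 4×6 = 46°C

46°C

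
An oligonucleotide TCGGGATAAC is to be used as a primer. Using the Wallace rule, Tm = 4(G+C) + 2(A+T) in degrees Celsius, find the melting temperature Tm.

Counting bases: A=3, G=3, C=2, T=2
So N_AT = 5 and N_GC = 5.
Tm = 2×5 + 4×5 = 30°C

30°C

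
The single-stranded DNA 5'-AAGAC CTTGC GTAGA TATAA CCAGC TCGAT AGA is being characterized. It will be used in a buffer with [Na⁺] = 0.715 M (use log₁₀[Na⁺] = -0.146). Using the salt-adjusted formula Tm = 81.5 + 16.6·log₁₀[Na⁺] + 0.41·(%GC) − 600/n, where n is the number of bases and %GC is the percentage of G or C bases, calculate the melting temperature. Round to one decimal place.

78.3°C

Length n = 33. Scanning the sequence gives T=7, C=7, A=12, G=7.
G+C = 14, so %GC = 14/33 × 100 = 42.424%
Salt term: 16.6 × (-0.146) = -2.424
GC term: 0.41 × 42.424 = 17.394; length term: −600/33 = −18.182
Tm = 81.5 + (-2.424) + 17.394 − 18.182 = 78.288 → 78.3°C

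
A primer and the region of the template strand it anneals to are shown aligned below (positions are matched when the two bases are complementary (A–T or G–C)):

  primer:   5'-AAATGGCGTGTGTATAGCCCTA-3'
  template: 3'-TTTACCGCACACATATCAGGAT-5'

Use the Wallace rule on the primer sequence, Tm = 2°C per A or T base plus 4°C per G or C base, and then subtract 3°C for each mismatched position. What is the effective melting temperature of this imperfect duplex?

Primer base counts: A=6, T=6, G=6, C=4 → A+T=12, G+C=10
Perfect-match Tm = 2(12) + 4(10) = 24 + 40 = 64°C
Mismatches (positions where the bases are not complementary): 1 (at position 18)
Effective Tm = 64 − 1×3 = 64 − 3 = 61°C

61°C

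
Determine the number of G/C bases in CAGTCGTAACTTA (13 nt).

Counting bases: C=3, G=2, A=4, T=4
G+C = 2 + 3 = 5

5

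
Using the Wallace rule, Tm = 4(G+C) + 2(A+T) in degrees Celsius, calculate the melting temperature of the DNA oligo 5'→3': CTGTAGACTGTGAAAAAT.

Counting bases: G=4, T=5, A=7, C=2
A+T = 12, G+C = 6
Tm = 4·6 + 2·12 = 24 + 24 = 48°C

48°C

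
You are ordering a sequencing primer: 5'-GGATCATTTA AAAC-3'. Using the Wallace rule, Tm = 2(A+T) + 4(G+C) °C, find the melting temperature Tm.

Scanning the sequence gives A=6, T=4, C=2, G=2.
So N_AT = 10 and N_GC = 4.
Tm = 2×10 + 4×4 = 36°C

36°C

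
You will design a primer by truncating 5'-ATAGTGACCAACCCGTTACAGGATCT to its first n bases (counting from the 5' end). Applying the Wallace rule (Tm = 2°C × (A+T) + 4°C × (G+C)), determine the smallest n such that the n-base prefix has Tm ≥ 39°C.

First 13 bases: ATAGTGACCAACC → Tm = 38°C (< 39°C)
First 14 bases: ATAGTGACCAACCC → Tm = 42°C (≥ 39°C)
Since every base adds ≥2°C, Tm only increases with n, so the threshold is first crossed at n = 14.

n = 14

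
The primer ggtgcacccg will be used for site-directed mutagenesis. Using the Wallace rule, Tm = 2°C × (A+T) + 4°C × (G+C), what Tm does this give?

C=4, G=4, T=1, A=1
AT pairs contribute 2, GC pairs contribute 8.
Tm = 2(2) + 4(8) = 4 + 32 = 36°C

36°C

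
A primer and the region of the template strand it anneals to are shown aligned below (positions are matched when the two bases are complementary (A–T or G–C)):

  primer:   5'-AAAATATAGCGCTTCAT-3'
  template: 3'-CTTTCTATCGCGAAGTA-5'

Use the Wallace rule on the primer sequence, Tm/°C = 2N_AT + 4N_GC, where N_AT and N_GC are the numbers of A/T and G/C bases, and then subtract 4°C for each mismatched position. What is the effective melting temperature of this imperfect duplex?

Primer base counts: A=7, T=5, G=2, C=3 → A+T=12, G+C=5
Perfect-match Tm = 2(12) + 4(5) = 24 + 20 = 44°C
Mismatches (positions where the bases are not complementary): 2 (at positions 1, 5)
Effective Tm = 44 − 2×4 = 44 − 8 = 36°C

36°C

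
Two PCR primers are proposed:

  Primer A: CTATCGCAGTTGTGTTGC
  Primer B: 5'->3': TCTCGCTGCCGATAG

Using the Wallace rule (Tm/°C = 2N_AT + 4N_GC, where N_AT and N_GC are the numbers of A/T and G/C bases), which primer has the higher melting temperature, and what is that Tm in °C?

Primer A: A+T=9, G+C=9 → Tm = 2(9)+4(9) = 54°C
Primer B: A+T=6, G+C=9 → Tm = 2(6)+4(9) = 48°C
54°C vs 48°C → primer A is higher.

Primer A, 54°C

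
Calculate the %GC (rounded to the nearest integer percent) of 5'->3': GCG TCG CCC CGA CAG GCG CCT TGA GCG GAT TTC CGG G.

Scanning the sequence gives C=13, T=6, A=4, G=14.
G+C = 14 + 13 = 27 out of 37 bases
%GC = 27/37 × 100 = 72.97% ≈ 73%

73%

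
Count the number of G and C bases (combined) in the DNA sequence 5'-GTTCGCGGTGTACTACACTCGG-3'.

13

Counting bases: C=6, A=3, T=6, G=7
Total G or C: 7 + 6 = 13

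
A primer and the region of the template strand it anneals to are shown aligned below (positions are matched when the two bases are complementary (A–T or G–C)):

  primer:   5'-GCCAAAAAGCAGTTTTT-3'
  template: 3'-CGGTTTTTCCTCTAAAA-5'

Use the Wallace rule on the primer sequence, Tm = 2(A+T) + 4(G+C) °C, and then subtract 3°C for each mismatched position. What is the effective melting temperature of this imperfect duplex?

Primer base counts: A=6, T=5, G=3, C=3 → A+T=11, G+C=6
Perfect-match Tm = 2(11) + 4(6) = 22 + 24 = 46°C
Mismatches (positions where the bases are not complementary): 2 (at positions 10, 13)
Effective Tm = 46 − 2×3 = 46 − 6 = 40°C

40°C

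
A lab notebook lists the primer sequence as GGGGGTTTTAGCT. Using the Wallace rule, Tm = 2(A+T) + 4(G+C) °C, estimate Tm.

Counting bases: T=5, G=6, A=1, C=1
AT pairs contribute 6, GC pairs contribute 7.
Tm = 4·7 + 2·6 = 28 + 12 = 40°C

40°C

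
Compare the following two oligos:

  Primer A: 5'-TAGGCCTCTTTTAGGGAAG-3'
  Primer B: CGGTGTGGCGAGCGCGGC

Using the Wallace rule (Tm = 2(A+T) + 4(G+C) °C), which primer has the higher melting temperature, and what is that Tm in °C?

Primer B, 66°C

Primer A: A+T=10, G+C=9 → Tm = 2(10)+4(9) = 56°C
Primer B: A+T=3, G+C=15 → Tm = 2(3)+4(15) = 66°C
56°C vs 66°C → primer B is higher.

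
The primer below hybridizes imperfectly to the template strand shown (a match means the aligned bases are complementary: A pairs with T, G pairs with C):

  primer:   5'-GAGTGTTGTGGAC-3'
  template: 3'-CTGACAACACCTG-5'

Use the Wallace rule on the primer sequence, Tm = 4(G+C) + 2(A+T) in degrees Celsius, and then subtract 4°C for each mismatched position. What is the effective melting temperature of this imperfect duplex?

Primer base counts: A=2, T=4, G=6, C=1 → A+T=6, G+C=7
Perfect-match Tm = 2(6) + 4(7) = 12 + 28 = 40°C
Mismatches (positions where the bases are not complementary): 1 (at position 3)
Effective Tm = 40 − 1×4 = 40 − 4 = 36°C

36°C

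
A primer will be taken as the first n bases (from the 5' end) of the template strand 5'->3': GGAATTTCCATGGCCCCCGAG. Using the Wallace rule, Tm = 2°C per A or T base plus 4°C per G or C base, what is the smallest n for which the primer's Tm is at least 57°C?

n = 18

First 17 bases: GGAATTTCCATGGCCCC → Tm = 54°C (< 57°C)
First 18 bases: GGAATTTCCATGGCCCCC → Tm = 58°C (≥ 57°C)
Each additional base adds 2°C (A/T) or 4°C (G/C), so Tm is non-decreasing in n; n = 18 is the first length to reach 57°C.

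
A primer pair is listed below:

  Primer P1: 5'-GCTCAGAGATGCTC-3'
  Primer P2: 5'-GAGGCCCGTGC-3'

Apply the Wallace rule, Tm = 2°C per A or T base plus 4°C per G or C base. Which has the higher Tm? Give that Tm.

Primer P1: A+T=6, G+C=8 → Tm = 2(6)+4(8) = 44°C
Primer P2: A+T=2, G+C=9 → Tm = 2(2)+4(9) = 40°C
44°C vs 40°C → primer P1 is higher.

Primer P1, 44°C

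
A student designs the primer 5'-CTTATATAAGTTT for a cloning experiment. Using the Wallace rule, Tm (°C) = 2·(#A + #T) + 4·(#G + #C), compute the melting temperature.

30°C

A=4, C=1, G=1, T=7
So N_AT = 11 and N_GC = 2.
Tm = 4·2 + 2·11 = 8 + 22 = 30°C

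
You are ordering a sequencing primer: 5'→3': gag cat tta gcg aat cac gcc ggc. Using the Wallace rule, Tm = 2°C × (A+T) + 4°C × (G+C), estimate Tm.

76°C

Counting bases: G=7, T=4, C=7, A=6
So N_AT = 10 and N_GC = 14.
Tm = 2×10 + 4×14 = 76°C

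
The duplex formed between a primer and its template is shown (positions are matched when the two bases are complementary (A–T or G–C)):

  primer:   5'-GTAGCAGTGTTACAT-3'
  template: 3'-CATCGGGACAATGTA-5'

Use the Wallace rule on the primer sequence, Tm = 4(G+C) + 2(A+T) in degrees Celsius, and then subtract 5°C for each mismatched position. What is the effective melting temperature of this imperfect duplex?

32°C

Primer base counts: A=4, T=5, G=4, C=2 → A+T=9, G+C=6
Perfect-match Tm = 2(9) + 4(6) = 18 + 24 = 42°C
Mismatches (positions where the bases are not complementary): 2 (at positions 6, 7)
Effective Tm = 42 − 2×5 = 42 − 10 = 32°C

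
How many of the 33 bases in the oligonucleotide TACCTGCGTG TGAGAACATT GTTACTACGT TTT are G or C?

A=7, T=13, C=6, G=7
G+C = 7 + 6 = 13

13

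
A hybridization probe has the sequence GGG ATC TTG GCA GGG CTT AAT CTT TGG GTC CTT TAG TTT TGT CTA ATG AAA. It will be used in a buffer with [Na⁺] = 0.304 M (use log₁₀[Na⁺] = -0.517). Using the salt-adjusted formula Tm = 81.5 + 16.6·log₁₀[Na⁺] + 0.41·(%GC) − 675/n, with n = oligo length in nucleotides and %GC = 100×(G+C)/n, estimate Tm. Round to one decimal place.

Length n = 51. Counting bases: A=10, T=20, G=14, C=7
G+C = 21, so %GC = 21/51 × 100 = 41.176%
Salt term: 16.6 × (-0.517) = -8.582
GC term: 0.41 × 41.176 = 16.882; length term: −675/51 = −13.235
Tm = 81.5 + (-8.582) + 16.882 − 13.235 = 76.565 → 76.6°C

76.6°C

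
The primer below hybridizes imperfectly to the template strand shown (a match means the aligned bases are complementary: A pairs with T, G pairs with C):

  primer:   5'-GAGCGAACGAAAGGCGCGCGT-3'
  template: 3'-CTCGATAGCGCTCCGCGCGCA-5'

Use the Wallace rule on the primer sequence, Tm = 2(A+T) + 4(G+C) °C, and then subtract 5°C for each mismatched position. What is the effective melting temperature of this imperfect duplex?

50°C

Primer base counts: A=6, T=1, G=9, C=5 → A+T=7, G+C=14
Perfect-match Tm = 2(7) + 4(14) = 14 + 56 = 70°C
Mismatches (positions where the bases are not complementary): 4 (at positions 5, 7, 10, 11)
Effective Tm = 70 − 4×5 = 70 − 20 = 50°C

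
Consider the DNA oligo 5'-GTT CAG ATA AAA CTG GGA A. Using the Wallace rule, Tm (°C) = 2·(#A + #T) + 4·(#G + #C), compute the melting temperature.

52°C

Scanning the sequence gives G=5, C=2, A=8, T=4.
So N_AT = 12 and N_GC = 7.
Tm = 2(12) + 4(7) = 24 + 28 = 52°C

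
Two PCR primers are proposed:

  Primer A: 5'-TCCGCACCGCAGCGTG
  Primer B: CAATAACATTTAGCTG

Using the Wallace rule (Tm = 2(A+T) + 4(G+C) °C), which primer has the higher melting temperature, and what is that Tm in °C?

Primer A, 56°C

Primer A: A+T=4, G+C=12 → Tm = 2(4)+4(12) = 56°C
Primer B: A+T=11, G+C=5 → Tm = 2(11)+4(5) = 42°C
56°C vs 42°C → primer A is higher.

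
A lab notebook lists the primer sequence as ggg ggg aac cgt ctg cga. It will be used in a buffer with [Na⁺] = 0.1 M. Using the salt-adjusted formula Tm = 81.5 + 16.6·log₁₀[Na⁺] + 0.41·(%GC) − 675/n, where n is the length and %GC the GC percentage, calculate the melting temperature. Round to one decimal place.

57.0°C

Length n = 18. A=3, C=4, T=2, G=9
G+C = 13, so %GC = 13/18 × 100 = 72.222%
Salt term: 16.6 × (-1) = -16.6
GC term: 0.41 × 72.222 = 29.611; length term: −675/18 = −37.5
Tm = 81.5 + (-16.6) + 29.611 − 37.5 = 57.011 → 57.0°C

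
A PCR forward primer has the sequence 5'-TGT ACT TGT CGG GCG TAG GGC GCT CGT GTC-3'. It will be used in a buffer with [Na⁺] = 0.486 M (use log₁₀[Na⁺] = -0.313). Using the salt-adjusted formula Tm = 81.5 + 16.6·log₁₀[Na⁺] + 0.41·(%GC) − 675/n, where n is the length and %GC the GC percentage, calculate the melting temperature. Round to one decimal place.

Length n = 30. T=9, A=2, C=7, G=12
G+C = 19, so %GC = 19/30 × 100 = 63.333%
Salt term: 16.6 × (-0.313) = -5.196
GC term: 0.41 × 63.333 = 25.967; length term: −675/30 = −22.5
Tm = 81.5 + (-5.196) + 25.967 − 22.5 = 79.771 → 79.8°C

79.8°C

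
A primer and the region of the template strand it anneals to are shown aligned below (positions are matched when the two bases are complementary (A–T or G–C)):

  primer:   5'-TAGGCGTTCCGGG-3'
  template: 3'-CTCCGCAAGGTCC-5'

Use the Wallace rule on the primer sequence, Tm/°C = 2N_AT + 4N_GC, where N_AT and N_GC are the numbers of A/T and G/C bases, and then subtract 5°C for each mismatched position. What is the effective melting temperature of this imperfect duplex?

34°C

Primer base counts: A=1, T=3, G=6, C=3 → A+T=4, G+C=9
Perfect-match Tm = 2(4) + 4(9) = 8 + 36 = 44°C
Mismatches (positions where the bases are not complementary): 2 (at positions 1, 11)
Effective Tm = 44 − 2×5 = 44 − 10 = 34°C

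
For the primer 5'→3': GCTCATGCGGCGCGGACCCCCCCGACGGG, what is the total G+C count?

Scanning the sequence gives T=2, C=13, G=11, A=3.
G+C = 11 + 13 = 24

24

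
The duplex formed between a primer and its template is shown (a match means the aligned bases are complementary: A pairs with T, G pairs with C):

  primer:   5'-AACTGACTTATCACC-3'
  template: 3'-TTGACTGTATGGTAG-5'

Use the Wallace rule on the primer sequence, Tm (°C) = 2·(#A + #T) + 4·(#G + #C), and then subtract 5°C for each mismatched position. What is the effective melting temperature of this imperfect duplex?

27°C

Primer base counts: A=5, T=4, G=1, C=5 → A+T=9, G+C=6
Perfect-match Tm = 2(9) + 4(6) = 18 + 24 = 42°C
Mismatches (positions where the bases are not complementary): 3 (at positions 8, 11, 14)
Effective Tm = 42 − 3×5 = 42 − 15 = 27°C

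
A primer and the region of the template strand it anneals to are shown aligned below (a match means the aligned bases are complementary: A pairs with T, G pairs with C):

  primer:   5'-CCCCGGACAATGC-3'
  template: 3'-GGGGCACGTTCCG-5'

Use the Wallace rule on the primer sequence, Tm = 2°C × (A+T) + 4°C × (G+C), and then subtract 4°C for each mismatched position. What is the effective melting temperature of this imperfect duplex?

32°C

Primer base counts: A=3, T=1, G=3, C=6 → A+T=4, G+C=9
Perfect-match Tm = 2(4) + 4(9) = 8 + 36 = 44°C
Mismatches (positions where the bases are not complementary): 3 (at positions 6, 7, 11)
Effective Tm = 44 − 3×4 = 44 − 12 = 32°C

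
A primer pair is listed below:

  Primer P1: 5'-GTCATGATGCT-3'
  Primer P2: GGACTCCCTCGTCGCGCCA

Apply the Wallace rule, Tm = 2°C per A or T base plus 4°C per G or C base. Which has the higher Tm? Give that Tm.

Primer P2, 66°C

Primer P1: A+T=6, G+C=5 → Tm = 2(6)+4(5) = 32°C
Primer P2: A+T=5, G+C=14 → Tm = 2(5)+4(14) = 66°C
32°C vs 66°C → primer P2 is higher.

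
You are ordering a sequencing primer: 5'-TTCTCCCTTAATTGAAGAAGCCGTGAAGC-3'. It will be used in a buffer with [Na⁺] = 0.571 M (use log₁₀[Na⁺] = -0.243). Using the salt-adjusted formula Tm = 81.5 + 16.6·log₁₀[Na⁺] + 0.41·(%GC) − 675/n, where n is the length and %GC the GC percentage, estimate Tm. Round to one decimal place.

Length n = 29. T=8, G=6, C=7, A=8
G+C = 13, so %GC = 13/29 × 100 = 44.828%
Salt term: 16.6 × (-0.243) = -4.034
GC term: 0.41 × 44.828 = 18.379; length term: −675/29 = −23.276
Tm = 81.5 + (-4.034) + 18.379 − 23.276 = 72.569 → 72.6°C

72.6°C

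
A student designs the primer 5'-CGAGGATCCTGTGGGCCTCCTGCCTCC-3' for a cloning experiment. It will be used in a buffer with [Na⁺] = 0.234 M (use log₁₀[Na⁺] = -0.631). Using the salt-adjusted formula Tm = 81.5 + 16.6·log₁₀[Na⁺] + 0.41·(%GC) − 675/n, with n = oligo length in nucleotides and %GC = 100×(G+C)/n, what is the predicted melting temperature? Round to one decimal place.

74.9°C

Length n = 27. Scanning the sequence gives C=11, A=2, G=8, T=6.
G+C = 19, so %GC = 19/27 × 100 = 70.37%
Salt term: 16.6 × (-0.631) = -10.475
GC term: 0.41 × 70.37 = 28.852; length term: −675/27 = −25
Tm = 81.5 + (-10.475) + 28.852 − 25 = 74.877 → 74.9°C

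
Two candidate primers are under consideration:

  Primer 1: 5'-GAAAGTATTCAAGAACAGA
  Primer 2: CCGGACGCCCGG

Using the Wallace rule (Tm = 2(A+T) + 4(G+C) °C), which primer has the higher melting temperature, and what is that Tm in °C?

Primer 1, 50°C

Primer 1: A+T=13, G+C=6 → Tm = 2(13)+4(6) = 50°C
Primer 2: A+T=1, G+C=11 → Tm = 2(1)+4(11) = 46°C
50°C vs 46°C → primer 1 is higher.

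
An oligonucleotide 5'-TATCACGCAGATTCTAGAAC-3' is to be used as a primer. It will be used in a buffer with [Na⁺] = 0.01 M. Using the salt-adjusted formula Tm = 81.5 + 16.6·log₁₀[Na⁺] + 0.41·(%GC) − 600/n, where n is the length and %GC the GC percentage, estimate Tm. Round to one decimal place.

34.7°C

Length n = 20. Base counts: T=5, G=3, C=5, A=7
G+C = 8, so %GC = 8/20 × 100 = 40%
Salt term: 16.6 × (-2) = -33.2
GC term: 0.41 × 40 = 16.4; length term: −600/20 = −30
Tm = 81.5 + (-33.2) + 16.4 − 30 = 34.7 → 34.7°C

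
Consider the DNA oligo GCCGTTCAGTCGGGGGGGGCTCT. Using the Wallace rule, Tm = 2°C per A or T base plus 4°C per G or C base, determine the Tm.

80°C

Counting bases: T=5, A=1, C=6, G=11
So N_AT = 6 and N_GC = 17.
Tm = 4·17 + 2·6 = 68 + 12 = 80°C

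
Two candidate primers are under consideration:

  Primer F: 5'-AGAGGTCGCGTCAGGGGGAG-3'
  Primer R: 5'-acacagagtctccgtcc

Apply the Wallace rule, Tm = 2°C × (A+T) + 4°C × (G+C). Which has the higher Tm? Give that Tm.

Primer F: A+T=6, G+C=14 → Tm = 2(6)+4(14) = 68°C
Primer R: A+T=7, G+C=10 → Tm = 2(7)+4(10) = 54°C
68°C vs 54°C → primer F is higher.

Primer F, 68°C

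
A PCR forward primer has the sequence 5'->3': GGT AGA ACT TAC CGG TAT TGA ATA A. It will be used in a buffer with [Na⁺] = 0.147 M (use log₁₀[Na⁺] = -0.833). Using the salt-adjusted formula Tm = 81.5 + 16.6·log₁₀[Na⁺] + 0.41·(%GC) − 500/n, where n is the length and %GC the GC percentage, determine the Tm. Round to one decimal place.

62.4°C

Length n = 25. Base counts: G=6, T=7, C=3, A=9
G+C = 9, so %GC = 9/25 × 100 = 36%
Salt term: 16.6 × (-0.833) = -13.828
GC term: 0.41 × 36 = 14.76; length term: −500/25 = −20
Tm = 81.5 + (-13.828) + 14.76 − 20 = 62.432 → 62.4°C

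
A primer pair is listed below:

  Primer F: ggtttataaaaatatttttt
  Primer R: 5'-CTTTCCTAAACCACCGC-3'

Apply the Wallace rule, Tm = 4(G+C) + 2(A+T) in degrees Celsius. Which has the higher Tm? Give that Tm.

Primer F: A+T=18, G+C=2 → Tm = 2(18)+4(2) = 44°C
Primer R: A+T=8, G+C=9 → Tm = 2(8)+4(9) = 52°C
44°C vs 52°C → primer R is higher.

Primer R, 52°C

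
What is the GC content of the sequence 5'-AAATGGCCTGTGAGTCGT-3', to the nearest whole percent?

T=5, C=3, G=6, A=4
G+C = 6 + 3 = 9 out of 18 bases
%GC = 9/18 × 100 = 50% ≈ 50%

50%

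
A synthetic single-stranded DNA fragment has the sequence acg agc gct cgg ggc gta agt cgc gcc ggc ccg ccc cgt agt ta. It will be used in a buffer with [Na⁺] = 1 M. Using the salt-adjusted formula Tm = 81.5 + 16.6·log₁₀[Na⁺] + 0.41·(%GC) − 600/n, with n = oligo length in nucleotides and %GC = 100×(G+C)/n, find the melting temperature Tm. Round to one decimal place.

Length n = 44. Scanning the sequence gives T=6, C=16, G=16, A=6.
G+C = 32, so %GC = 32/44 × 100 = 72.727%
Salt term: 16.6 × (0) = 0
GC term: 0.41 × 72.727 = 29.818; length term: −600/44 = −13.636
Tm = 81.5 + (0) + 29.818 − 13.636 = 97.682 → 97.7°C

97.7°C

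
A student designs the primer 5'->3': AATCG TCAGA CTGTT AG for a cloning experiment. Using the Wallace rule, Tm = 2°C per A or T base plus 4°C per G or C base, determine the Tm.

G=4, C=3, T=5, A=5
So N_AT = 10 and N_GC = 7.
Tm = 2(10) + 4(7) = 20 + 28 = 48°C

48°C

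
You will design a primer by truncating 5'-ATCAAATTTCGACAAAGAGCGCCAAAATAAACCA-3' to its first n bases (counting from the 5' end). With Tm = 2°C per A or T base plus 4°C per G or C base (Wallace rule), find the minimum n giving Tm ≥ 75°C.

First 27 bases: ATCAAATTTCGACAAAGAGCGCCAAAA → Tm = 74°C (< 75°C)
First 28 bases: ATCAAATTTCGACAAAGAGCGCCAAAAT → Tm = 76°C (≥ 75°C)
Since every base adds ≥2°C, Tm only increases with n, so the threshold is first crossed at n = 28.

n = 28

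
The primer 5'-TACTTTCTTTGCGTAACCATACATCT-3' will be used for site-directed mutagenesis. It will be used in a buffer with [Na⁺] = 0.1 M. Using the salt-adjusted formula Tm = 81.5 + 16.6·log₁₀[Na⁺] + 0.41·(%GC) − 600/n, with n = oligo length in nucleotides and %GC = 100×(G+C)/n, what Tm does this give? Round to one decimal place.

Length n = 26. A=6, C=7, T=11, G=2
G+C = 9, so %GC = 9/26 × 100 = 34.615%
Salt term: 16.6 × (-1) = -16.6
GC term: 0.41 × 34.615 = 14.192; length term: −600/26 = −23.077
Tm = 81.5 + (-16.6) + 14.192 − 23.077 = 56.015 → 56.0°C

56.0°C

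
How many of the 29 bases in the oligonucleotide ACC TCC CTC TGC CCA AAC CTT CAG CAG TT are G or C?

16

Counting bases: T=7, A=6, G=3, C=13
Total G or C: 3 + 13 = 16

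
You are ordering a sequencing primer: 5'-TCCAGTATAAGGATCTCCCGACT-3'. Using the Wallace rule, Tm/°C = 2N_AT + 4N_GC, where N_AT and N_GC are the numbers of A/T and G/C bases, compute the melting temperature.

68°C

C=7, G=4, A=6, T=6
A+T = 12, G+C = 11
Tm = 4·11 + 2·12 = 44 + 24 = 68°C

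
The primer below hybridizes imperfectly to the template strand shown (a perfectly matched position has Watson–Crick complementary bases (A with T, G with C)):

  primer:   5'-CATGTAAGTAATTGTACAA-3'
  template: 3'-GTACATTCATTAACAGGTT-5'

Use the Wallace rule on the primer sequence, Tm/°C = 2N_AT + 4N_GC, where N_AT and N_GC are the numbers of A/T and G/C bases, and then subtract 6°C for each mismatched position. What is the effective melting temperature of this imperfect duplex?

42°C

Primer base counts: A=8, T=6, G=3, C=2 → A+T=14, G+C=5
Perfect-match Tm = 2(14) + 4(5) = 28 + 20 = 48°C
Mismatches (positions where the bases are not complementary): 1 (at position 16)
Effective Tm = 48 − 1×6 = 48 − 6 = 42°C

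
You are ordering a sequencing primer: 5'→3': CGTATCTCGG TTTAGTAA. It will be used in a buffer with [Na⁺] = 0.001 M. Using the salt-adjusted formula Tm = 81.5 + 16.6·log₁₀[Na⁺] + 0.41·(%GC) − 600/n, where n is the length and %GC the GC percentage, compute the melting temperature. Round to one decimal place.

14.3°C

Length n = 18. Base counts: T=7, A=4, C=3, G=4
G+C = 7, so %GC = 7/18 × 100 = 38.889%
Salt term: 16.6 × (-3) = -49.8
GC term: 0.41 × 38.889 = 15.944; length term: −600/18 = −33.333
Tm = 81.5 + (-49.8) + 15.944 − 33.333 = 14.311 → 14.3°C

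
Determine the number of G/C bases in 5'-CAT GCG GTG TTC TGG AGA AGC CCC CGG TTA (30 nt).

Scanning the sequence gives T=7, C=8, G=10, A=5.
G+C = 10 + 8 = 18

18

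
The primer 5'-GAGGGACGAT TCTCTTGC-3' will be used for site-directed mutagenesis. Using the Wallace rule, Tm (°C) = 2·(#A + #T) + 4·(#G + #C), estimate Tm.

56°C

G=6, A=3, C=4, T=5
AT pairs contribute 8, GC pairs contribute 10.
Tm = 2(8) + 4(10) = 16 + 40 = 56°C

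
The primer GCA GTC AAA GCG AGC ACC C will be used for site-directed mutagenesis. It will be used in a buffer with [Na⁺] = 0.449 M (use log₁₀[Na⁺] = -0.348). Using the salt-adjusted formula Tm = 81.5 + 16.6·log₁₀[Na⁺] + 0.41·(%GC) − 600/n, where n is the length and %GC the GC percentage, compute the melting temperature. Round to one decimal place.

70.0°C

Length n = 19. Counting bases: A=6, G=5, C=7, T=1
G+C = 12, so %GC = 12/19 × 100 = 63.158%
Salt term: 16.6 × (-0.348) = -5.777
GC term: 0.41 × 63.158 = 25.895; length term: −600/19 = −31.579
Tm = 81.5 + (-5.777) + 25.895 − 31.579 = 70.039 → 70.0°C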